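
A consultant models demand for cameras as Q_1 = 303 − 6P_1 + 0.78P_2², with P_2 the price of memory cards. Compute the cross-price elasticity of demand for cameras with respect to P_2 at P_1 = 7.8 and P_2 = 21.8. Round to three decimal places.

At P_1 = 7.8 and P_2 = 21.8: Q_1 = 626.887.
∂Q_1/∂P_2 = 1.56P_2 = 1.56(21.8) = 34.0080.
ε = (∂Q_1/∂P_2)(P_2/Q_1) = 34.0080 × (21.8/626.887) ≈ 1.183.

1.183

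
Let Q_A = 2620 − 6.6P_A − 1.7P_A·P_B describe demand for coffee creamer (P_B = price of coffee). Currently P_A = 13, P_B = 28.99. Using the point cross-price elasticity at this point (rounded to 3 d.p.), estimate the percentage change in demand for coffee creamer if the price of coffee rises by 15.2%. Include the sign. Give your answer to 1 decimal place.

-5.1%

At P_A = 13, P_B = 28.99: Q_A = 1893.521.
∂Q_A/∂P_B = -1.7P_A = -22.1000.
ε = (∂Q_A/∂P_B)(P_B/Q_A) = -22.1000 × 28.99/1893.521 ≈ -0.338.
%ΔQ_A ≈ ε × %ΔP_B = -0.338 × (15.2%) = -5.1%.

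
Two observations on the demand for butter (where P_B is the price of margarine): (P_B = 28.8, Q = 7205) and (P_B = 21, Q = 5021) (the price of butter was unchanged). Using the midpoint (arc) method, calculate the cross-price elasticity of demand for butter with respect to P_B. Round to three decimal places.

1.141

ΔQ_A = 5021 − 7205 = -2184; ΔP_B = 21 − 28.8 = -7.8.
Midpoints: Q̄_A = 6113.0, P̄_B = 24.90.
ε = (ΔQ_A/Q̄_A)/(ΔP_B/P̄_B) = (-2184/6113.0)/(-7.8/24.90) ≈ 1.141.
ε > 0: butter and margarine are substitutes.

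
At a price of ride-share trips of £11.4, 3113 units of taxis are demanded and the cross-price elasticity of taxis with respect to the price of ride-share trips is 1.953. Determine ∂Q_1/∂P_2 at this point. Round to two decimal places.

533.31

ε = (∂Q_1/∂P_2)·(P_2/Q_1) ⇒ ∂Q_1/∂P_2 = ε·Q_1/P_2 = 1.953 × 3113/11.4 ≈ 533.31.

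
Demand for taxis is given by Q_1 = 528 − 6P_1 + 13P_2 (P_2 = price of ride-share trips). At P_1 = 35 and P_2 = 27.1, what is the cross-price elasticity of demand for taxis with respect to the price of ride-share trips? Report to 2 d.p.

At P_1 = 35 and P_2 = 27.1: Q_1 = 670.3.
∂Q_1/∂P_2 = 13.
ε = (∂Q_1/∂P_2)(P_2/Q_1) = 13 × (27.1/670.3) ≈ 0.53.

0.53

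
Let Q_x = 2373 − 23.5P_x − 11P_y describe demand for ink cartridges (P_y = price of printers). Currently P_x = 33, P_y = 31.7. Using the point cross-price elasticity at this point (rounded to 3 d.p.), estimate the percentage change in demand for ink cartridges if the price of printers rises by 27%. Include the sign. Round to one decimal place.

-7.5%

At P_x = 33, P_y = 31.7: Q_x = 1248.8.
∂Q_x/∂P_y = -11.
ε = (∂Q_x/∂P_y)(P_y/Q_x) = -11.0000 × 31.7/1248.8 ≈ -0.279.
%ΔQ_x ≈ ε × %ΔP_y = -0.279 × (27%) = -7.5%.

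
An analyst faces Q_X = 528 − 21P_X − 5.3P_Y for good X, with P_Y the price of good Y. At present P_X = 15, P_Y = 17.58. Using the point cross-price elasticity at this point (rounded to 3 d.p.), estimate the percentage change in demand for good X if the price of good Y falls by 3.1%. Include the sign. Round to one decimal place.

2.4%

At P_X = 15, P_Y = 17.58: Q_X = 119.826.
∂Q_X/∂P_Y = -5.3.
ε = (∂Q_X/∂P_Y)(P_Y/Q_X) = -5.3000 × 17.58/119.826 ≈ -0.778.
%ΔQ_X ≈ ε × %ΔP_Y = -0.778 × (-3.1%) = 2.4%.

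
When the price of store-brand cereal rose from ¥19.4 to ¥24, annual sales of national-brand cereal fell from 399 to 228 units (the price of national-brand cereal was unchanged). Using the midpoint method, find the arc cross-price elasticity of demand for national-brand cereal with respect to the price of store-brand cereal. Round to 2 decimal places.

-2.57

ΔQ_A = 228 − 399 = -171; ΔP_B = 24 − 19.4 = 4.6.
Midpoints: Q̄_A = 313.5, P̄_B = 21.70.
ε = (ΔQ_A/Q̄_A)/(ΔP_B/P̄_B) = (-171/313.5)/(4.6/21.70) ≈ -2.57.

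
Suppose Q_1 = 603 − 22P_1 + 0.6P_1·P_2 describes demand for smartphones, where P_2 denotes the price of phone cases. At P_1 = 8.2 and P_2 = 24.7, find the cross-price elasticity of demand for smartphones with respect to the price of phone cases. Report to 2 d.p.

0.22

At P_1 = 8.2 and P_2 = 24.7: Q_1 = 544.124.
∂Q_1/∂P_2 = 0.6P_1 = 0.6(8.2) = 4.9200.
ε = (∂Q_1/∂P_2)(P_2/Q_1) = 4.9200 × (24.7/544.124) ≈ 0.22.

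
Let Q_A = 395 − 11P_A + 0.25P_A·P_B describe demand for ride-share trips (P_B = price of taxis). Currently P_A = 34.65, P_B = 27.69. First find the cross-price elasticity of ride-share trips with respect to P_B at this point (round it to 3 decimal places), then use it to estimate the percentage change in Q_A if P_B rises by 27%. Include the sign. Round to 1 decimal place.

At P_A = 34.65, P_B = 27.69: Q_A = 253.715.
∂Q_A/∂P_B = 0.25P_A = 8.6625.
ε = (∂Q_A/∂P_B)(P_B/Q_A) = 8.6625 × 27.69/253.715 ≈ 0.945.
%ΔQ_A ≈ ε × %ΔP_B = 0.945 × (27%) = 25.5%.

25.5%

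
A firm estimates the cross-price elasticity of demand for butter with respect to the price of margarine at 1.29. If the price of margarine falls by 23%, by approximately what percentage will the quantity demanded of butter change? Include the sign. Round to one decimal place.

%ΔQ ≈ ε × %ΔP of margarine = 1.29 × (-23%) = -29.7%.

-29.7%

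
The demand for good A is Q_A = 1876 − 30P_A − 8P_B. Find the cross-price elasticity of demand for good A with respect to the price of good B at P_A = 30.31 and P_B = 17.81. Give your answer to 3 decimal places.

-0.173

At P_A = 30.31 and P_B = 17.81: Q_A = 824.22.
∂Q_A/∂P_B = -8.
ε = (∂Q_A/∂P_B)(P_B/Q_A) = -8 × (17.81/824.22) ≈ -0.173.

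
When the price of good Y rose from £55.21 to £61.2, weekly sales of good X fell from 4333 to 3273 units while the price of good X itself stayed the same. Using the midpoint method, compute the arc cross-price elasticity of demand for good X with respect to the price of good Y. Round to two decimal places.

ΔQ_X = 3273 − 4333 = -1060; ΔP_Y = 61.2 − 55.21 = 5.99.
Midpoints: Q̄_X = 3803.0, P̄_Y = 58.20.
ε = (ΔQ_X/Q̄_X)/(ΔP_Y/P̄_Y) = (-1060/3803.0)/(5.99/58.20) ≈ -2.71.
ε < 0: good X and good Y are complements.

-2.71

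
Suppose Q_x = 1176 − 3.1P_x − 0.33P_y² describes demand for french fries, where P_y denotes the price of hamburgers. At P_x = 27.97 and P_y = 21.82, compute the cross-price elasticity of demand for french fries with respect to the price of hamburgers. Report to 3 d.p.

-0.337

At P_x = 27.97 and P_y = 21.82: Q_x = 932.176.
∂Q_x/∂P_y = -0.66P_y = -0.66(21.82) = -14.4012.
ε = (∂Q_x/∂P_y)(P_y/Q_x) = -14.4012 × (21.82/932.176) ≈ -0.337.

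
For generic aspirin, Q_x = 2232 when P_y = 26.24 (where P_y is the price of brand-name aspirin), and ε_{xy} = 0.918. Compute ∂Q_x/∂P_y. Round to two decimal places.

78.09

ε = (∂Q_x/∂P_y)·(P_y/Q_x) ⇒ ∂Q_x/∂P_y = ε·Q_x/P_y = 0.918 × 2232/26.24 ≈ 78.09.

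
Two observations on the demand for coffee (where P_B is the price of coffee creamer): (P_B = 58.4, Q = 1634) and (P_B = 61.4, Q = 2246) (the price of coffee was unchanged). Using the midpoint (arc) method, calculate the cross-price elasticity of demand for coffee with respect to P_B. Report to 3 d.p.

6.299

ΔQ_A = 2246 − 1634 = 612; ΔP_B = 61.4 − 58.4 = 3.
Midpoints: Q̄_A = 1940.0, P̄_B = 59.90.
ε = (ΔQ_A/Q̄_A)/(ΔP_B/P̄_B) = (612/1940.0)/(3/59.90) ≈ 6.299.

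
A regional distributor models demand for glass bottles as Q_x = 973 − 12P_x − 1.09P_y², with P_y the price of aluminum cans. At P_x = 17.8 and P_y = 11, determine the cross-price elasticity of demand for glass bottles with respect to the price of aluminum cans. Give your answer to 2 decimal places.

At P_x = 17.8 and P_y = 11: Q_x = 627.51.
∂Q_x/∂P_y = -2.18P_y = -2.18(11) = -23.9800.
ε = (∂Q_x/∂P_y)(P_y/Q_x) = -23.9800 × (11/627.51) ≈ -0.42.

-0.42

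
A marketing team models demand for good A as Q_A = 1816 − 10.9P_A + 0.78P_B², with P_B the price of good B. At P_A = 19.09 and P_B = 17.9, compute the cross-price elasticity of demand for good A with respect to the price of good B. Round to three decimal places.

At P_A = 19.09 and P_B = 17.9: Q_A = 1857.839.
∂Q_A/∂P_B = 1.56P_B = 1.56(17.9) = 27.9240.
ε = (∂Q_A/∂P_B)(P_B/Q_A) = 27.9240 × (17.9/1857.839) ≈ 0.269.
ε > 0: substitutes.

0.269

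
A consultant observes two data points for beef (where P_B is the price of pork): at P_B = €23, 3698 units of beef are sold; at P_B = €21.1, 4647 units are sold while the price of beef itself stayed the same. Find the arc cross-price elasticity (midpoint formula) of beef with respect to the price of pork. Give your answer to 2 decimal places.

-2.64

ΔQ_A = 4647 − 3698 = 949; ΔP_B = 21.1 − 23 = -1.9.
Midpoints: Q̄_A = 4172.5, P̄_B = 22.05.
ε = (ΔQ_A/Q̄_A)/(ΔP_B/P̄_B) = (949/4172.5)/(-1.9/22.05) ≈ -2.64.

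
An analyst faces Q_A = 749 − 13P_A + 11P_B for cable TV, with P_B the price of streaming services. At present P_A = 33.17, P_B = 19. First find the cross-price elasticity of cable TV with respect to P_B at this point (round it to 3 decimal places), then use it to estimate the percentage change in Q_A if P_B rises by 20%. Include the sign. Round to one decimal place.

7.9%

At P_A = 33.17, P_B = 19: Q_A = 526.79.
∂Q_A/∂P_B = 11.
ε = (∂Q_A/∂P_B)(P_B/Q_A) = 11.0000 × 19/526.79 ≈ 0.397.
%ΔQ_A ≈ ε × %ΔP_B = 0.397 × (20%) = 7.9%.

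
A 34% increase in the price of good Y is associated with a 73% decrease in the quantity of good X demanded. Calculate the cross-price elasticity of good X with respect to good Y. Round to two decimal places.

-2.15

ε = (%ΔQ of good X) / (%ΔP of good Y) = (-73%) / (34%) ≈ -2.15.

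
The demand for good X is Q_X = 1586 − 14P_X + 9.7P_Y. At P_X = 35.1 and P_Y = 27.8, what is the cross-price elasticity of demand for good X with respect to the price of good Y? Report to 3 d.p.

0.198

At P_X = 35.1 and P_Y = 27.8: Q_X = 1364.26.
∂Q_X/∂P_Y = 9.7.
ε = (∂Q_X/∂P_Y)(P_Y/Q_X) = 9.7 × (27.8/1364.26) ≈ 0.198.
Since ε > 0, good X and good Y are substitutes.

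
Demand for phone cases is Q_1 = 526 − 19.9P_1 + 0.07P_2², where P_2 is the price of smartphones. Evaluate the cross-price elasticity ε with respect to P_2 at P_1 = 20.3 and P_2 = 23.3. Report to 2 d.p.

At P_1 = 20.3 and P_2 = 23.3: Q_1 = 160.032.
∂Q_1/∂P_2 = 0.14P_2 = 0.14(23.3) = 3.2620.
ε = (∂Q_1/∂P_2)(P_2/Q_1) = 3.2620 × (23.3/160.032) ≈ 0.47.
ε > 0: substitutes.

0.47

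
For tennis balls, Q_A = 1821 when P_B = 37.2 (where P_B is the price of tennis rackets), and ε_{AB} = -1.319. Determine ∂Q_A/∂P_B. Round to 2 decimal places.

ε = (∂Q_A/∂P_B)·(P_B/Q_A) ⇒ ∂Q_A/∂P_B = ε·Q_A/P_B = -1.319 × 1821/37.2 ≈ -64.57.

-64.57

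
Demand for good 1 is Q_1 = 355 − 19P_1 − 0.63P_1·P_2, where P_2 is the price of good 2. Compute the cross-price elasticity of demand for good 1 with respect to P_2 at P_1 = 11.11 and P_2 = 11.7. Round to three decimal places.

-1.320

At P_1 = 11.11 and P_2 = 11.7: Q_1 = 62.018.
∂Q_1/∂P_2 = -0.63P_1 = -0.63(11.11) = -6.9993.
ε = (∂Q_1/∂P_2)(P_2/Q_1) = -6.9993 × (11.7/62.018) ≈ -1.320.
ε < 0: complements.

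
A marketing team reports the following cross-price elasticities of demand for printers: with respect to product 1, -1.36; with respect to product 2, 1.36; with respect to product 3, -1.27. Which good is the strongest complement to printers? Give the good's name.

Complements have ε < 0. The most negative value is -1.36 (product 1).

product 1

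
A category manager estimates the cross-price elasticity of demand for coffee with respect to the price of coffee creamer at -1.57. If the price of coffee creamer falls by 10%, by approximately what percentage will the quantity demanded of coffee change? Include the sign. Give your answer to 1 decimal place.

15.7%

%ΔQ ≈ ε × %ΔP of coffee creamer = -1.57 × (-10%) = 15.7%.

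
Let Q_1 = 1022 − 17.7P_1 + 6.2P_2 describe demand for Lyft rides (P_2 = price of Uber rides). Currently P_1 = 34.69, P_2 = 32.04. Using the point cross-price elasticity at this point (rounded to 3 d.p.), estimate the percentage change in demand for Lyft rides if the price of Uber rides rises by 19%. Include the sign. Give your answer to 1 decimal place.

6.2%

At P_1 = 34.69, P_2 = 32.04: Q_1 = 606.635.
∂Q_1/∂P_2 = 6.2.
ε = (∂Q_1/∂P_2)(P_2/Q_1) = 6.2000 × 32.04/606.635 ≈ 0.327.
%ΔQ_1 ≈ ε × %ΔP_2 = 0.327 × (19%) = 6.2%.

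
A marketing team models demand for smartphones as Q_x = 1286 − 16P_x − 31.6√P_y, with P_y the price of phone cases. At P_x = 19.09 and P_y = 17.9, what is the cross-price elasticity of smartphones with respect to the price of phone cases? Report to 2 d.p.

-0.08

At P_x = 19.09 and P_y = 17.9: Q_x = 846.865.
∂Q_x/∂P_y = -31.6/(2√P_y) = -31.6/(2√17.9) = -3.7345.
ε = (∂Q_x/∂P_y)(P_y/Q_x) = -3.7345 × (17.9/846.865) ≈ -0.08.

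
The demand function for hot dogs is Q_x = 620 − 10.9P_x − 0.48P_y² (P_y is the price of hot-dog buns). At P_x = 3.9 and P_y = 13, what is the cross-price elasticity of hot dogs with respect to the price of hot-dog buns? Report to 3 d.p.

At P_x = 3.9 and P_y = 13: Q_x = 496.37.
∂Q_x/∂P_y = -0.96P_y = -0.96(13) = -12.4800.
ε = (∂Q_x/∂P_y)(P_y/Q_x) = -12.4800 × (13/496.37) ≈ -0.327.

-0.327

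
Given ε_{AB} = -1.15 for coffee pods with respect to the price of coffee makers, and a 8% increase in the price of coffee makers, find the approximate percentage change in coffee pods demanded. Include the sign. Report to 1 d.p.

-9.2%

%ΔQ ≈ ε × %ΔP of coffee makers = -1.15 × (8%) = -9.2%.
Demand for coffee pods falls by about 9.2%.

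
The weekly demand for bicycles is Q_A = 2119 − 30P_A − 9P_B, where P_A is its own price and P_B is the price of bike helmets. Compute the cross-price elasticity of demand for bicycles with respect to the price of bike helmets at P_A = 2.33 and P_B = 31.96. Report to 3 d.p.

-0.163

At P_A = 2.33 and P_B = 31.96: Q_A = 1761.46.
∂Q_A/∂P_B = -9.
ε = (∂Q_A/∂P_B)(P_B/Q_A) = -9 × (31.96/1761.46) ≈ -0.163.
Since ε < 0, bicycles and bike helmets are complements.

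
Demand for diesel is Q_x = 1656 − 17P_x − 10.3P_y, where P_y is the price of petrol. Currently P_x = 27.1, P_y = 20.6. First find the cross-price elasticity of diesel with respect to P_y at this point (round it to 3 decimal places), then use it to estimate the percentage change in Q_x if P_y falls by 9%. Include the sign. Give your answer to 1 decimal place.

1.9%

At P_x = 27.1, P_y = 20.6: Q_x = 983.12.
∂Q_x/∂P_y = -10.3.
ε = (∂Q_x/∂P_y)(P_y/Q_x) = -10.3000 × 20.6/983.12 ≈ -0.216.
%ΔQ_x ≈ ε × %ΔP_y = -0.216 × (-9%) = 1.9%.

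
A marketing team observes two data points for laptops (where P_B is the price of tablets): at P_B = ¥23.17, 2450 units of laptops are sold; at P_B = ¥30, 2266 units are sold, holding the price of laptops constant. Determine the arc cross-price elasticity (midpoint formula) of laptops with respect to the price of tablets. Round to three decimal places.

-0.304

ΔQ_A = 2266 − 2450 = -184; ΔP_B = 30 − 23.17 = 6.83.
Midpoints: Q̄_A = 2358.0, P̄_B = 26.59.
ε = (ΔQ_A/Q̄_A)/(ΔP_B/P̄_B) = (-184/2358.0)/(6.83/26.59) ≈ -0.304.
ε < 0: laptops and tablets are complements.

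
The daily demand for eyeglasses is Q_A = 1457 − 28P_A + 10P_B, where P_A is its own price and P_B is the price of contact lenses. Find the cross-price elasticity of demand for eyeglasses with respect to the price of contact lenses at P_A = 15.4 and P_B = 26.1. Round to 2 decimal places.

At P_A = 15.4 and P_B = 26.1: Q_A = 1286.8.
∂Q_A/∂P_B = 10.
ε = (∂Q_A/∂P_B)(P_B/Q_A) = 10 × (26.1/1286.8) ≈ 0.20.
Since ε > 0, eyeglasses and contact lenses are substitutes.

0.20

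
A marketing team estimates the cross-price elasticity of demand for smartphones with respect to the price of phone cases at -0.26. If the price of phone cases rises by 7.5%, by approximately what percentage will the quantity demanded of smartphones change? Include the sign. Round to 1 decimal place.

-2.0%

%ΔQ ≈ ε × %ΔP of phone cases = -0.26 × (7.5%) = -2.0%.
Demand for smartphones falls by about 2.0%.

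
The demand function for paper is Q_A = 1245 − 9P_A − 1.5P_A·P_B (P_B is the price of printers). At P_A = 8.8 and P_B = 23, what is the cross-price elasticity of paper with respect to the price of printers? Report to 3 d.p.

-0.352

At P_A = 8.8 and P_B = 23: Q_A = 862.2.
∂Q_A/∂P_B = -1.5P_A = -1.5(8.8) = -13.2000.
ε = (∂Q_A/∂P_B)(P_B/Q_A) = -13.2000 × (23/862.2) ≈ -0.352.
ε < 0: complements.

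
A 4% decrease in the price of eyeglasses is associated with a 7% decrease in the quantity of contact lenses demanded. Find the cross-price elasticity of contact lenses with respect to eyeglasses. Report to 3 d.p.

1.750

ε = (%ΔQ of contact lenses) / (%ΔP of eyeglasses) = (-7%) / (-4%) ≈ 1.750.
Positive cross-price elasticity: substitutes.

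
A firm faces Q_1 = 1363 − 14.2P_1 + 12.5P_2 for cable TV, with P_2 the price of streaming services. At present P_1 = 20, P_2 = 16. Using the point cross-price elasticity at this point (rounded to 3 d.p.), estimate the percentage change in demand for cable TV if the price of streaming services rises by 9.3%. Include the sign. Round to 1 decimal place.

At P_1 = 20, P_2 = 16: Q_1 = 1279.
∂Q_1/∂P_2 = 12.5.
ε = (∂Q_1/∂P_2)(P_2/Q_1) = 12.5000 × 16/1279 ≈ 0.156.
%ΔQ_1 ≈ ε × %ΔP_2 = 0.156 × (9.3%) = 1.5%.

1.5%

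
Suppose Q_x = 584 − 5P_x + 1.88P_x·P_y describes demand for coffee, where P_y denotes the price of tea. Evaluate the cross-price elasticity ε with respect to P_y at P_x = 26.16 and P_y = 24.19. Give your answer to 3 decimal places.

0.724

At P_x = 26.16 and P_y = 24.19: Q_x = 1642.884.
∂Q_x/∂P_y = 1.88P_x = 1.88(26.16) = 49.1808.
ε = (∂Q_x/∂P_y)(P_y/Q_x) = 49.1808 × (24.19/1642.884) ≈ 0.724.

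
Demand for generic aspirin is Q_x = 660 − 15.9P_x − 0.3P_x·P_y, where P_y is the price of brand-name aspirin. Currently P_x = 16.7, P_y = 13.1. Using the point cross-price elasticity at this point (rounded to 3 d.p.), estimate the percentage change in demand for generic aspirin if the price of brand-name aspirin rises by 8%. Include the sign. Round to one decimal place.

-1.6%

At P_x = 16.7, P_y = 13.1: Q_x = 328.839.
∂Q_x/∂P_y = -0.3P_x = -5.0100.
ε = (∂Q_x/∂P_y)(P_y/Q_x) = -5.0100 × 13.1/328.839 ≈ -0.200.
%ΔQ_x ≈ ε × %ΔP_y = -0.200 × (8%) = -1.6%.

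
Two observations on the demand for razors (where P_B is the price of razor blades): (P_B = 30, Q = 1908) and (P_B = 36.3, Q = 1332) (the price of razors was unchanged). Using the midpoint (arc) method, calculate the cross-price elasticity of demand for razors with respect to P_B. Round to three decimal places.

ΔQ_A = 1332 − 1908 = -576; ΔP_B = 36.3 − 30 = 6.3.
Midpoints: Q̄_A = 1620.0, P̄_B = 33.15.
ε = (ΔQ_A/Q̄_A)/(ΔP_B/P̄_B) = (-576/1620.0)/(6.3/33.15) ≈ -1.871.

-1.871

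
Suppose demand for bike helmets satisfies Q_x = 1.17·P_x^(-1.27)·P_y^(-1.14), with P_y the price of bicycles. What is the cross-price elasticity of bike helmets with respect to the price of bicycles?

In a log-linear (constant-elasticity) demand function, the coefficient on the exponent of P_y is the cross-price elasticity.
ε = -1.14. Negative, so bike helmets and bicycles are complements.

-1.14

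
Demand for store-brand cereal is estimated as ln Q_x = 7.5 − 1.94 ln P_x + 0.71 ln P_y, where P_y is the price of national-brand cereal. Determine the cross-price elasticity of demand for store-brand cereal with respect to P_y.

0.71

In a log-linear (constant-elasticity) demand function, the coefficient on ln P_y is the cross-price elasticity.
ε = 0.71. Positive, so store-brand cereal and national-brand cereal are substitutes.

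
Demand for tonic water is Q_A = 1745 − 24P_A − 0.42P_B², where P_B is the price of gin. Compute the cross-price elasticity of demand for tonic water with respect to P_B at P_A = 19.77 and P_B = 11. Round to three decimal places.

At P_A = 19.77 and P_B = 11: Q_A = 1219.7.
∂Q_A/∂P_B = -0.84P_B = -0.84(11) = -9.2400.
ε = (∂Q_A/∂P_B)(P_B/Q_A) = -9.2400 × (11/1219.7) ≈ -0.083.

-0.083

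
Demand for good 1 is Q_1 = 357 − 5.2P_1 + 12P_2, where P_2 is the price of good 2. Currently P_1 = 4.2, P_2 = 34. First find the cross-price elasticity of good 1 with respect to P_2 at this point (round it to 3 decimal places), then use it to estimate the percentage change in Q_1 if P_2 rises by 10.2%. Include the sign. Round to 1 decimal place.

At P_1 = 4.2, P_2 = 34: Q_1 = 743.16.
∂Q_1/∂P_2 = 12.
ε = (∂Q_1/∂P_2)(P_2/Q_1) = 12.0000 × 34/743.16 ≈ 0.549.
%ΔQ_1 ≈ ε × %ΔP_2 = 0.549 × (10.2%) = 5.6%.

5.6%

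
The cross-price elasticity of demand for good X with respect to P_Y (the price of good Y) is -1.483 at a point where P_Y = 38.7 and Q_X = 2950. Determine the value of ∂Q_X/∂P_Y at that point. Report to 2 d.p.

-113.05

ε = (∂Q_X/∂P_Y)·(P_Y/Q_X) ⇒ ∂Q_X/∂P_Y = ε·Q_X/P_Y = -1.483 × 2950/38.7 ≈ -113.05.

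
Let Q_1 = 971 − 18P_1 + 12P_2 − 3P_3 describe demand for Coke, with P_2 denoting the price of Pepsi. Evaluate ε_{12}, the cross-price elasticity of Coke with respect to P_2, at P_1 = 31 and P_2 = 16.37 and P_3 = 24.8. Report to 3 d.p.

0.367

At P_1 = 31 and P_2 = 16.37 and P_3 = 24.8: Q_1 = 535.04.
∂Q_1/∂P_2 = 12.
ε = (∂Q_1/∂P_2)(P_2/Q_1) = 12 × (16.37/535.04) ≈ 0.367.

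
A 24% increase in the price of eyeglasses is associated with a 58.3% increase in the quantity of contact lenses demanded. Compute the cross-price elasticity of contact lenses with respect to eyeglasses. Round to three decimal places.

ε = (%ΔQ of contact lenses) / (%ΔP of eyeglasses) = (58.3%) / (24%) ≈ 2.429.
Positive cross-price elasticity: substitutes.

2.429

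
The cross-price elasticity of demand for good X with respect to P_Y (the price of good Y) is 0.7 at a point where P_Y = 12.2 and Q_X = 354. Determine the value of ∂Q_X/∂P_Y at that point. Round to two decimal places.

20.31

ε = (∂Q_X/∂P_Y)·(P_Y/Q_X) ⇒ ∂Q_X/∂P_Y = ε·Q_X/P_Y = 0.7 × 354/12.2 ≈ 20.31.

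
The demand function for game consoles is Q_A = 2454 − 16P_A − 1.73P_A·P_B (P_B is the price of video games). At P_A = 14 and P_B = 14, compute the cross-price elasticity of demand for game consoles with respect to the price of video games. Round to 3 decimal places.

At P_A = 14 and P_B = 14: Q_A = 1890.92.
∂Q_A/∂P_B = -1.73P_A = -1.73(14) = -24.2200.
ε = (∂Q_A/∂P_B)(P_B/Q_A) = -24.2200 × (14/1890.92) ≈ -0.179.

-0.179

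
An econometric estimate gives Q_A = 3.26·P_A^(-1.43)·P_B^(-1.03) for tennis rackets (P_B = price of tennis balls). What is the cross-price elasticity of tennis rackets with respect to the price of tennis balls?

In a log-linear (constant-elasticity) demand function, the coefficient on the exponent of P_B is the cross-price elasticity.
ε = -1.03. Negative, so tennis rackets and tennis balls are complements.

-1.03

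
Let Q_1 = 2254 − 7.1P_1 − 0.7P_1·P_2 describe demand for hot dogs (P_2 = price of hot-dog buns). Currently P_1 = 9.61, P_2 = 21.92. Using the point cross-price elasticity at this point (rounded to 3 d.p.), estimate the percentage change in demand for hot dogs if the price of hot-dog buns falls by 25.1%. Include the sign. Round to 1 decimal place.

At P_1 = 9.61, P_2 = 21.92: Q_1 = 2038.313.
∂Q_1/∂P_2 = -0.7P_1 = -6.7270.
ε = (∂Q_1/∂P_2)(P_2/Q_1) = -6.7270 × 21.92/2038.313 ≈ -0.072.
%ΔQ_1 ≈ ε × %ΔP_2 = -0.072 × (-25.1%) = 1.8%.

1.8%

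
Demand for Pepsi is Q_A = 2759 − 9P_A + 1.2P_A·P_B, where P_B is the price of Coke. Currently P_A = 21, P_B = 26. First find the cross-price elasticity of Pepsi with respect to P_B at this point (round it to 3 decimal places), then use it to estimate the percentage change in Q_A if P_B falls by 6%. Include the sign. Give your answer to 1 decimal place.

At P_A = 21, P_B = 26: Q_A = 3225.2.
∂Q_A/∂P_B = 1.2P_A = 25.2000.
ε = (∂Q_A/∂P_B)(P_B/Q_A) = 25.2000 × 26/3225.2 ≈ 0.203.
%ΔQ_A ≈ ε × %ΔP_B = 0.203 × (-6%) = -1.2%.

-1.2%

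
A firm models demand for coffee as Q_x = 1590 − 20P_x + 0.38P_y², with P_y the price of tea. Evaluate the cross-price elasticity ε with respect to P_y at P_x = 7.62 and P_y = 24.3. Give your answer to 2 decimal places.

At P_x = 7.62 and P_y = 24.3: Q_x = 1661.986.
∂Q_x/∂P_y = 0.76P_y = 0.76(24.3) = 18.4680.
ε = (∂Q_x/∂P_y)(P_y/Q_x) = 18.4680 × (24.3/1661.986) ≈ 0.27.

0.27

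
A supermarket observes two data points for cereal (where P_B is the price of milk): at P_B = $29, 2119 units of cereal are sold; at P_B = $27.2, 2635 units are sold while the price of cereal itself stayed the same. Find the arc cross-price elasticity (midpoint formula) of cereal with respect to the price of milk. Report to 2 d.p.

-3.39

ΔQ_A = 2635 − 2119 = 516; ΔP_B = 27.2 − 29 = -1.8.
Midpoints: Q̄_A = 2377.0, P̄_B = 28.10.
ε = (ΔQ_A/Q̄_A)/(ΔP_B/P̄_B) = (516/2377.0)/(-1.8/28.10) ≈ -3.39.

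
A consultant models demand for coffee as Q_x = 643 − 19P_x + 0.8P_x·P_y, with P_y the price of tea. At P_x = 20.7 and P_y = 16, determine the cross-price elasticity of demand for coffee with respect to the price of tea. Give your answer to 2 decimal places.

At P_x = 20.7 and P_y = 16: Q_x = 514.66.
∂Q_x/∂P_y = 0.8P_x = 0.8(20.7) = 16.5600.
ε = (∂Q_x/∂P_y)(P_y/Q_x) = 16.5600 × (16/514.66) ≈ 0.51.
ε > 0: substitutes.

0.51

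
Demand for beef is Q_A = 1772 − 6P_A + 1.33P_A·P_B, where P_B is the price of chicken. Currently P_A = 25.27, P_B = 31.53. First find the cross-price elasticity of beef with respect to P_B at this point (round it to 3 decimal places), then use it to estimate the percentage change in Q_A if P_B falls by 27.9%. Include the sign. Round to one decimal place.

At P_A = 25.27, P_B = 31.53: Q_A = 2680.075.
∂Q_A/∂P_B = 1.33P_A = 33.6091.
ε = (∂Q_A/∂P_B)(P_B/Q_A) = 33.6091 × 31.53/2680.075 ≈ 0.395.
%ΔQ_A ≈ ε × %ΔP_B = 0.395 × (-27.9%) = -11.0%.

-11.0%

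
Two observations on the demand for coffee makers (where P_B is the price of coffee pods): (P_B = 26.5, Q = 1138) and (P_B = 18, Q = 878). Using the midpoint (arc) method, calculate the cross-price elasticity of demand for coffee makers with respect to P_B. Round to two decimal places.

ΔQ_A = 878 − 1138 = -260; ΔP_B = 18 − 26.5 = -8.5.
Midpoints: Q̄_A = 1008.0, P̄_B = 22.25.
ε = (ΔQ_A/Q̄_A)/(ΔP_B/P̄_B) = (-260/1008.0)/(-8.5/22.25) ≈ 0.68.

0.68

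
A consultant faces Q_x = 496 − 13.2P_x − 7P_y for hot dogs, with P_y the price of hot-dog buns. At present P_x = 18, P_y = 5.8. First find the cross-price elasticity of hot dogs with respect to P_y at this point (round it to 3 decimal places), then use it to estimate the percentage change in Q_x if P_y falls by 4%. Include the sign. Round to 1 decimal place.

At P_x = 18, P_y = 5.8: Q_x = 217.8.
∂Q_x/∂P_y = -7.
ε = (∂Q_x/∂P_y)(P_y/Q_x) = -7.0000 × 5.8/217.8 ≈ -0.186.
%ΔQ_x ≈ ε × %ΔP_y = -0.186 × (-4%) = 0.7%.

0.7%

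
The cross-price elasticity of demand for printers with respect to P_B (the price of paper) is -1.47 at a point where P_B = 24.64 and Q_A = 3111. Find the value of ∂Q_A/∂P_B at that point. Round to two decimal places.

ε = (∂Q_A/∂P_B)·(P_B/Q_A) ⇒ ∂Q_A/∂P_B = ε·Q_A/P_B = -1.47 × 3111/24.64 ≈ -185.60.

-185.60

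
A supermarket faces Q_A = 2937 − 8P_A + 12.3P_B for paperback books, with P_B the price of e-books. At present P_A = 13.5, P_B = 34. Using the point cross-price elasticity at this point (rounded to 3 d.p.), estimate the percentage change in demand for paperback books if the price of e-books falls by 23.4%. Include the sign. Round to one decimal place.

-3.0%

At P_A = 13.5, P_B = 34: Q_A = 3247.2.
∂Q_A/∂P_B = 12.3.
ε = (∂Q_A/∂P_B)(P_B/Q_A) = 12.3000 × 34/3247.2 ≈ 0.129.
%ΔQ_A ≈ ε × %ΔP_B = 0.129 × (-23.4%) = -3.0%.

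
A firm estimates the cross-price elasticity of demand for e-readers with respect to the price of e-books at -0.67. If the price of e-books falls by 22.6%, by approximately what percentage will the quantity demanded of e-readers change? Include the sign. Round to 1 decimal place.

15.1%

%ΔQ ≈ ε × %ΔP of e-books = -0.67 × (-22.6%) = 15.1%.
Demand for e-readers rises by about 15.1%.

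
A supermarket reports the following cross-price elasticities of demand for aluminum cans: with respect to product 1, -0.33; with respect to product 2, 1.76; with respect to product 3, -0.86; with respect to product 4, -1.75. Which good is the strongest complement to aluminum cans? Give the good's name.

product 4

Complements have ε < 0. The most negative value is -1.75 (product 4).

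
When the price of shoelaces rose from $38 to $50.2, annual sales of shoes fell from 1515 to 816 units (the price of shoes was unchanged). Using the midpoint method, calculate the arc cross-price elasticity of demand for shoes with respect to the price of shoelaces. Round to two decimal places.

ΔQ_A = 816 − 1515 = -699; ΔP_B = 50.2 − 38 = 12.2.
Midpoints: Q̄_A = 1165.5, P̄_B = 44.10.
ε = (ΔQ_A/Q̄_A)/(ΔP_B/P̄_B) = (-699/1165.5)/(12.2/44.10) ≈ -2.17.

-2.17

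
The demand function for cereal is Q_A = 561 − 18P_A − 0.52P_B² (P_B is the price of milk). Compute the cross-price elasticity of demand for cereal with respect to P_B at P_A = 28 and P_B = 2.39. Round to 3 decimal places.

At P_A = 28 and P_B = 2.39: Q_A = 54.030.
∂Q_A/∂P_B = -1.04P_B = -1.04(2.39) = -2.4856.
ε = (∂Q_A/∂P_B)(P_B/Q_A) = -2.4856 × (2.39/54.030) ≈ -0.110.
ε < 0: complements.

-0.110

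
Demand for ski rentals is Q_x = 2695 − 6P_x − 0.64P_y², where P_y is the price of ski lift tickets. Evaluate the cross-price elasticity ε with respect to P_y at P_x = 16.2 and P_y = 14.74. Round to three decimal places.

At P_x = 16.2 and P_y = 14.74: Q_x = 2458.749.
∂Q_x/∂P_y = -1.28P_y = -1.28(14.74) = -18.8672.
ε = (∂Q_x/∂P_y)(P_y/Q_x) = -18.8672 × (14.74/2458.749) ≈ -0.113.

-0.113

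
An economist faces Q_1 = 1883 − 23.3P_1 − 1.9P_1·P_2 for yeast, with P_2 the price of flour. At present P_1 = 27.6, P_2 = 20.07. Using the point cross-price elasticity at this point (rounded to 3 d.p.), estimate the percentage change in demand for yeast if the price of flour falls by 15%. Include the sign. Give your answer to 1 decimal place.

At P_1 = 27.6, P_2 = 20.07: Q_1 = 187.449.
∂Q_1/∂P_2 = -1.9P_1 = -52.4400.
ε = (∂Q_1/∂P_2)(P_2/Q_1) = -52.4400 × 20.07/187.449 ≈ -5.615.
%ΔQ_1 ≈ ε × %ΔP_2 = -5.615 × (-15%) = 84.2%.

84.2%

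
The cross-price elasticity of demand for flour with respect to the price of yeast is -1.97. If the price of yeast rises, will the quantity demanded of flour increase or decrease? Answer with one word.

ε < 0 and the price of yeast rises, so the quantity of flour moves in the opposite direction: it decreases.

decrease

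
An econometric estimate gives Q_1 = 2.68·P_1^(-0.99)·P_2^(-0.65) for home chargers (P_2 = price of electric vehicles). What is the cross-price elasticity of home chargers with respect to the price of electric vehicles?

In a log-linear (constant-elasticity) demand function, the coefficient on the exponent of P_2 is the cross-price elasticity.
ε = -0.65. Negative, so home chargers and electric vehicles are complements.

-0.65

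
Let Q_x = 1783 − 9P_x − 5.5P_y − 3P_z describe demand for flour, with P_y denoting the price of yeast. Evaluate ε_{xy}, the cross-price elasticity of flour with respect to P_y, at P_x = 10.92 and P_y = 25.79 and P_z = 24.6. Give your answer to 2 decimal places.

-0.10

At P_x = 10.92 and P_y = 25.79 and P_z = 24.6: Q_x = 1469.075.
∂Q_x/∂P_y = -5.5.
ε = (∂Q_x/∂P_y)(P_y/Q_x) = -5.5 × (25.79/1469.075) ≈ -0.10.
Since ε < 0, flour and yeast are complements.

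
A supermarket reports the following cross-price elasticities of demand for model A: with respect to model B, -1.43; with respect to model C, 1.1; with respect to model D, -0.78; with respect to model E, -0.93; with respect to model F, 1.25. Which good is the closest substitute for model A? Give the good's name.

model F

Substitutes have ε > 0. Among the positive values, 1.25 (model F) is largest.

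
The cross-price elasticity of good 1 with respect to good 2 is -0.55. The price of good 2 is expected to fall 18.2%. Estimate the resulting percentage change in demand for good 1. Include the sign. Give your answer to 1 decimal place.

10.0%

%ΔQ ≈ ε × %ΔP of good 2 = -0.55 × (-18.2%) = 10.0%.
Demand for good 1 rises by about 10.0%.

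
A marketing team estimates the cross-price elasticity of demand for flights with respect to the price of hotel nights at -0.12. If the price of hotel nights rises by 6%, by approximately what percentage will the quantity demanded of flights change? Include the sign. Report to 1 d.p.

-0.7%

%ΔQ ≈ ε × %ΔP of hotel nights = -0.12 × (6%) = -0.7%.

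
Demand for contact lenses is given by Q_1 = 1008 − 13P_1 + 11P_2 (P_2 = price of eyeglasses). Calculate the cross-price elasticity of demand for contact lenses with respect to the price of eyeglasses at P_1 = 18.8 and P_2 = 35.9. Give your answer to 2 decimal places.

0.34

At P_1 = 18.8 and P_2 = 35.9: Q_1 = 1158.5.
∂Q_1/∂P_2 = 11.
ε = (∂Q_1/∂P_2)(P_2/Q_1) = 11 × (35.9/1158.5) ≈ 0.34.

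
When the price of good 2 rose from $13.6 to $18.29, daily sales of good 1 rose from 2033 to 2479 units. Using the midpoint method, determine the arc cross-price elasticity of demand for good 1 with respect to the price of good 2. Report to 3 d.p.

ΔQ_1 = 2479 − 2033 = 446; ΔP_2 = 18.29 − 13.6 = 4.69.
Midpoints: Q̄_1 = 2256.0, P̄_2 = 15.95.
ε = (ΔQ_1/Q̄_1)/(ΔP_2/P̄_2) = (446/2256.0)/(4.69/15.95) ≈ 0.672.
ε > 0: good 1 and good 2 are substitutes.

0.672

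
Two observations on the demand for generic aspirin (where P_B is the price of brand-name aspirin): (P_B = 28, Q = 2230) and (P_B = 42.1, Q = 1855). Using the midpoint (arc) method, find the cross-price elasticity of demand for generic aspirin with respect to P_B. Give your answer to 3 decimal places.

ΔQ_A = 1855 − 2230 = -375; ΔP_B = 42.1 − 28 = 14.1.
Midpoints: Q̄_A = 2042.5, P̄_B = 35.05.
ε = (ΔQ_A/Q̄_A)/(ΔP_B/P̄_B) = (-375/2042.5)/(14.1/35.05) ≈ -0.456.
ε < 0: generic aspirin and brand-name aspirin are complements.

-0.456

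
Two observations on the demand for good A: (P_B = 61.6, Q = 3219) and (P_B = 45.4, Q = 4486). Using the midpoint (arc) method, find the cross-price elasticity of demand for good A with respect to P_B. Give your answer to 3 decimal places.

ΔQ_A = 4486 − 3219 = 1267; ΔP_B = 45.4 − 61.6 = -16.2.
Midpoints: Q̄_A = 3852.5, P̄_B = 53.50.
ε = (ΔQ_A/Q̄_A)/(ΔP_B/P̄_B) = (1267/3852.5)/(-16.2/53.50) ≈ -1.086.
ε < 0: good A and good B are complements.

-1.086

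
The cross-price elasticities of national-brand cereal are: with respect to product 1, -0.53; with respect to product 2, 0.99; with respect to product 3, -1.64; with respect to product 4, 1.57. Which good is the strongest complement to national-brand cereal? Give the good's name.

Complements have ε < 0. The most negative value is -1.64 (product 3).

product 3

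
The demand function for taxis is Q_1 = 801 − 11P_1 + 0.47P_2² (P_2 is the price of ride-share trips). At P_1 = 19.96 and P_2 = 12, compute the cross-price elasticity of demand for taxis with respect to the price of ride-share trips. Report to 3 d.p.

0.209

At P_1 = 19.96 and P_2 = 12: Q_1 = 649.12.
∂Q_1/∂P_2 = 0.94P_2 = 0.94(12) = 11.2800.
ε = (∂Q_1/∂P_2)(P_2/Q_1) = 11.2800 × (12/649.12) ≈ 0.209.
ε > 0: substitutes.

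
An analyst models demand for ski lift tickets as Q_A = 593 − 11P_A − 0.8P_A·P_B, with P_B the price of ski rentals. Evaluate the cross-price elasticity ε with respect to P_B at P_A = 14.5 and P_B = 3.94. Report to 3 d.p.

-0.118

At P_A = 14.5 and P_B = 3.94: Q_A = 387.796.
∂Q_A/∂P_B = -0.8P_A = -0.8(14.5) = -11.6000.
ε = (∂Q_A/∂P_B)(P_B/Q_A) = -11.6000 × (3.94/387.796) ≈ -0.118.
ε < 0: complements.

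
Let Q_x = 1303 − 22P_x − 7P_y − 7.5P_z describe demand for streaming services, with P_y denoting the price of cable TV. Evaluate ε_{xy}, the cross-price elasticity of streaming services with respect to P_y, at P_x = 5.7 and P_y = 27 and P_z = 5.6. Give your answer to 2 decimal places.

At P_x = 5.7 and P_y = 27 and P_z = 5.6: Q_x = 946.6.
∂Q_x/∂P_y = -7.
ε = (∂Q_x/∂P_y)(P_y/Q_x) = -7 × (27/946.6) ≈ -0.20.
Since ε < 0, streaming services and cable TV are complements.

-0.20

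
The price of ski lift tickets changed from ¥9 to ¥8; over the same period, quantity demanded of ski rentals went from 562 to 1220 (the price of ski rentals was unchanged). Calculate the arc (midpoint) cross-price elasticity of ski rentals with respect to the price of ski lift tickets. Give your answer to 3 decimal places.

ΔQ_A = 1220 − 562 = 658; ΔP_B = 8 − 9 = -1.
Midpoints: Q̄_A = 891.0, P̄_B = 8.50.
ε = (ΔQ_A/Q̄_A)/(ΔP_B/P̄_B) = (658/891.0)/(-1/8.50) ≈ -6.277.
ε < 0: ski rentals and ski lift tickets are complements.

-6.277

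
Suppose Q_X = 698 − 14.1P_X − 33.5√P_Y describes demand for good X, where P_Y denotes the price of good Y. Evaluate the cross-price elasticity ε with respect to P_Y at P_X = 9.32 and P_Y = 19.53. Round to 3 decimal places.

At P_X = 9.32 and P_Y = 19.53: Q_X = 418.542.
∂Q_X/∂P_Y = -33.5/(2√P_Y) = -33.5/(2√19.53) = -3.7902.
ε = (∂Q_X/∂P_Y)(P_Y/Q_X) = -3.7902 × (19.53/418.542) ≈ -0.177.
ε < 0: complements.

-0.177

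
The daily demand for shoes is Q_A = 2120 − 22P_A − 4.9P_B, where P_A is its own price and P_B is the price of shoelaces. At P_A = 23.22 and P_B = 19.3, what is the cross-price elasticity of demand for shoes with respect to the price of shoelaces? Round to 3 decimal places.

At P_A = 23.22 and P_B = 19.3: Q_A = 1514.59.
∂Q_A/∂P_B = -4.9.
ε = (∂Q_A/∂P_B)(P_B/Q_A) = -4.9 × (19.3/1514.59) ≈ -0.062.

-0.062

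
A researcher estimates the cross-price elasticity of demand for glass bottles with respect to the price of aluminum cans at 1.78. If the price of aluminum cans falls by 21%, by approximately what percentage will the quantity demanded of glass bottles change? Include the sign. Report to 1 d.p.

%ΔQ ≈ ε × %ΔP of aluminum cans = 1.78 × (-21%) = -37.4%.

-37.4%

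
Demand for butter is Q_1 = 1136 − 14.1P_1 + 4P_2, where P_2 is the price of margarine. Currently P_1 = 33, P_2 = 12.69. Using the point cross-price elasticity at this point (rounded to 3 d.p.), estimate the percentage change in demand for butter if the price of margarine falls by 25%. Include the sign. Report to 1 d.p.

-1.8%

At P_1 = 33, P_2 = 12.69: Q_1 = 721.46.
∂Q_1/∂P_2 = 4.
ε = (∂Q_1/∂P_2)(P_2/Q_1) = 4.0000 × 12.69/721.46 ≈ 0.070.
%ΔQ_1 ≈ ε × %ΔP_2 = 0.070 × (-25%) = -1.8%.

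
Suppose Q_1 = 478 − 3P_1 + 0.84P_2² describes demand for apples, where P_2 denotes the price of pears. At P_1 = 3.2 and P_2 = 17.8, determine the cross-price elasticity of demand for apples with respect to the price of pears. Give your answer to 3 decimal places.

At P_1 = 3.2 and P_2 = 17.8: Q_1 = 734.546.
∂Q_1/∂P_2 = 1.68P_2 = 1.68(17.8) = 29.9040.
ε = (∂Q_1/∂P_2)(P_2/Q_1) = 29.9040 × (17.8/734.546) ≈ 0.725.

0.725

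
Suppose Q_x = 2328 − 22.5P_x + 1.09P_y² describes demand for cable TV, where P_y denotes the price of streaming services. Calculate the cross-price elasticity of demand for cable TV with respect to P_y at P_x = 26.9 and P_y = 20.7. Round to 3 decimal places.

0.427

At P_x = 26.9 and P_y = 20.7: Q_x = 2189.804.
∂Q_x/∂P_y = 2.18P_y = 2.18(20.7) = 45.1260.
ε = (∂Q_x/∂P_y)(P_y/Q_x) = 45.1260 × (20.7/2189.804) ≈ 0.427.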